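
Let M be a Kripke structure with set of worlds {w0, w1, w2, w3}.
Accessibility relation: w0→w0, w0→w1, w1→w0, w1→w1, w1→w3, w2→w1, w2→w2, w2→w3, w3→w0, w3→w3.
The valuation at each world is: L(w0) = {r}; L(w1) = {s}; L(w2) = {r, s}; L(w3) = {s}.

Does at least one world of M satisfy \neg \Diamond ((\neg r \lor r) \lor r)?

Let φ = \neg \Diamond ((\neg r \lor r) \lor r). Evaluate φ at each world:
  w0 (successors {w0, w1}): φ is false.
  w1 (successors {w0, w1, w3}): φ is false.
  w2 (successors {w1, w2, w3}): φ is false.
  w3 (successors {w0, w3}): φ is false.
For instance, at w2:
  At w2: \Diamond ((\neg r \lor r) \lor r) is true, so \neg \Diamond ((\neg r \lor r) \lor r) is false.
    At w2: \Diamond ((\neg r \lor r) \lor r) requires (\neg r \lor r) \lor r at some successor in {w1, w2, w3}.
      (\neg r \lor r) \lor r holds at w1, so \Diamond ((\neg r \lor r) \lor r) is true at w2.

No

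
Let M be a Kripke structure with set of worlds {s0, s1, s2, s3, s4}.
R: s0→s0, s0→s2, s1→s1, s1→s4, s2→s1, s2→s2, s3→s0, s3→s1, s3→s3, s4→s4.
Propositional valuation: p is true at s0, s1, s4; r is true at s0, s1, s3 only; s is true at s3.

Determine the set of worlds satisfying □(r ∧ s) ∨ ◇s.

Recall that □ψ holds at a world iff ψ holds at every accessible world, and ◇ψ holds iff ψ holds at some accessible world.
Let φ = □(r ∧ s) ∨ ◇s. Evaluate φ at each world:
  s0 (successors {s0, s2}): φ is false.
  s1 (successors {s1, s4}): φ is false.
  s2 (successors {s1, s2}): φ is false.
  s3 (successors {s0, s1, s3}): φ is true.
  s4 (successors {s4}): φ is false.
For instance, at s0:
  At s0: □(r ∧ s) is false, ◇s is false, so □(r ∧ s) ∨ ◇s is false.
    At s0: □(r ∧ s) requires r ∧ s at every successor {s0, s2}.
      r ∧ s fails at s0, so □(r ∧ s) is false at s0.
    At s0: ◇s requires s at some successor in {s0, s2}.
      At s0: s is false.
      At s2: s is false.
    So ◇s is false at s0.
Satisfying worlds: {s3}

s3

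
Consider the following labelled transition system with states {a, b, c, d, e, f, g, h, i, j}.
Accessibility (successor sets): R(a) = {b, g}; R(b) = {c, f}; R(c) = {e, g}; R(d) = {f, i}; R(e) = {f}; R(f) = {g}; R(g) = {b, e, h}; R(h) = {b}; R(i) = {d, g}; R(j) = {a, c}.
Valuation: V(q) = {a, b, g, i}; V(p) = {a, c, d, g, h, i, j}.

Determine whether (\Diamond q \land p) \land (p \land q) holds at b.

At b: \Diamond q \land p is false, p \land q is false, so (\Diamond q \land p) \land (p \land q) is false.
  At b: \Diamond q is false, p is false, so \Diamond q \land p is false.
    At b: \Diamond q requires q at some successor in {c, f}.
      At c: q is false.
      At f: q is false.
    So \Diamond q is false at b.

No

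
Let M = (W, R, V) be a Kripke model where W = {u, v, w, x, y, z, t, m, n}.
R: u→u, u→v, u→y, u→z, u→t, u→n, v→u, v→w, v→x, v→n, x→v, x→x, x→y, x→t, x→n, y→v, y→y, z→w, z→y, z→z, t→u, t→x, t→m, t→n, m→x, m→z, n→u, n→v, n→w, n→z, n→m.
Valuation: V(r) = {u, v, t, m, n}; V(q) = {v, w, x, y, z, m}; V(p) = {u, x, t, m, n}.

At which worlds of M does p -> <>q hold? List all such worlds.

u, v, w, x, y, z, t, m, n

Let φ = p -> <>q. Evaluate φ at each world:
  u (successors {u, v, y, z, t, n}): φ is true.
  v (successors {u, w, x, n}): φ is true.
  w (successors ∅): φ is true.
  x (successors {v, x, y, t, n}): φ is true.
  y (successors {v, y}): φ is true.
  z (successors {w, y, z}): φ is true.
  t (successors {u, x, m, n}): φ is true.
  m (successors {x, z}): φ is true.
  n (successors {u, v, w, z, m}): φ is true.
For instance, at m:
  At m: p is true, <>q is true, so p -> <>q is true.
    At m: <>q requires q at some successor in {x, z}.
      q holds at x, so <>q is true at m.
Satisfying worlds: {u, v, w, x, y, z, t, m, n}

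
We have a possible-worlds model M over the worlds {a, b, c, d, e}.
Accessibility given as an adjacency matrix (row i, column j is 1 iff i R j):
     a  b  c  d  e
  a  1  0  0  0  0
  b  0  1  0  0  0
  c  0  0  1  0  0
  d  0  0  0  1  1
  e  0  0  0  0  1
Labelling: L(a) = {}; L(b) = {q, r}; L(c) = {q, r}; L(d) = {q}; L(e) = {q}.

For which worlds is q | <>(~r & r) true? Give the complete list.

Let φ = q | <>(~r & r). Evaluate φ at each world:
  a (successors {a}): φ is false.
  b (successors {b}): φ is true.
  c (successors {c}): φ is true.
  d (successors {d, e}): φ is true.
  e (successors {e}): φ is true.
For instance, at a:
  At a: q is false, <>(~r & r) is false, so q | <>(~r & r) is false.
    At a: <>(~r & r) requires ~r & r at some successor in {a}.
      At a: ~r & r is false.
    So <>(~r & r) is false at a.
Satisfying worlds: {b, c, d, e}

b, c, d, e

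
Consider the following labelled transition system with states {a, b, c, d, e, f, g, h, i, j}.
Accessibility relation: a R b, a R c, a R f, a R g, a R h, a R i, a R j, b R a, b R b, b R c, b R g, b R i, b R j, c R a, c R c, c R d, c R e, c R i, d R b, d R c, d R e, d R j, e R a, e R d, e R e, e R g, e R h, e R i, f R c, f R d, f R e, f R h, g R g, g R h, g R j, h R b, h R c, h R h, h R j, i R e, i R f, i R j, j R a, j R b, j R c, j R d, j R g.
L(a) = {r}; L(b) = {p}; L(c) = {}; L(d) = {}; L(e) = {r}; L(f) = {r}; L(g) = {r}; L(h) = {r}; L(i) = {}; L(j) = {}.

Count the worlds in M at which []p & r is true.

0

Let φ = []p & r. Evaluate φ at each world:
  a (successors {b, c, f, g, h, i, j}): φ is false.
  b (successors {a, b, c, g, i, j}): φ is false.
  c (successors {a, c, d, e, i}): φ is false.
  d (successors {b, c, e, j}): φ is false.
  e (successors {a, d, e, g, h, i}): φ is false.
  f (successors {c, d, e, h}): φ is false.
  g (successors {g, h, j}): φ is false.
  h (successors {b, c, h, j}): φ is false.
  i (successors {e, f, j}): φ is false.
  j (successors {a, b, c, d, g}): φ is false.
For instance, at g:
  At g: []p is false, r is true, so []p & r is false.
    At g: []p requires p at every successor {g, h, j}.
      p fails at g, so []p is false at g.
Satisfying worlds: none.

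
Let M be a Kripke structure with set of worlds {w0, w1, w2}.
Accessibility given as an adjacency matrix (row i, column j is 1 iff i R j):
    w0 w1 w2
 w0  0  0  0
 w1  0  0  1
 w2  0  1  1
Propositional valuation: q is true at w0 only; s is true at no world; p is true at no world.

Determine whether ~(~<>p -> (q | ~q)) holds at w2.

At w2: ~<>p -> (q | ~q) is true, so ~(~<>p -> (q | ~q)) is false.
  At w2: ~<>p is true, q | ~q is true, so ~<>p -> (q | ~q) is true.
    At w2: <>p is false, so ~<>p is true.
      At w2: <>p requires p at some successor in {w1, w2}.
        At w1: p is false.
        At w2: p is false.
      So <>p is false at w2.

No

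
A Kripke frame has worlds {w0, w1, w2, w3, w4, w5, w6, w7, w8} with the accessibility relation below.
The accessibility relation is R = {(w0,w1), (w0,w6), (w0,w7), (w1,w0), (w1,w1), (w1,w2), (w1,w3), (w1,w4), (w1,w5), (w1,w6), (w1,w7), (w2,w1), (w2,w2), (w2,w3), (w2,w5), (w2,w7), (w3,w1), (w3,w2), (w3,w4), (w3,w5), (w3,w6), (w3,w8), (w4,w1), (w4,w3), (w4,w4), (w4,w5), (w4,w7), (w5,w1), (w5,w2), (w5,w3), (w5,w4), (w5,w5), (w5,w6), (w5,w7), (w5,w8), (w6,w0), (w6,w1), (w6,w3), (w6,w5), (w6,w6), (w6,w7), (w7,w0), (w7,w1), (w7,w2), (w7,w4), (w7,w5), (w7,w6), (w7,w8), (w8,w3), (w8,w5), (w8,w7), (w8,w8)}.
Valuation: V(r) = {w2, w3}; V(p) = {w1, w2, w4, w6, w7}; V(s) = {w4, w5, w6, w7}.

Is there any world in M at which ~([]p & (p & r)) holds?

Yes

Recall that []ψ holds at a world iff ψ holds at every accessible world, and <>ψ holds iff ψ holds at some accessible world.
Let φ = ~([]p & (p & r)). Evaluate φ at each world:
  w0 (successors {w1, w6, w7}): φ is true.
  w1 (successors {w0, w1, w2, w3, w4, w5, w6, w7}): φ is true.
  w2 (successors {w1, w2, w3, w5, w7}): φ is true.
  w3 (successors {w1, w2, w4, w5, w6, w8}): φ is true.
  w4 (successors {w1, w3, w4, w5, w7}): φ is true.
  w5 (successors {w1, w2, w3, w4, w5, w6, w7, w8}): φ is true.
  w6 (successors {w0, w1, w3, w5, w6, w7}): φ is true.
  w7 (successors {w0, w1, w2, w4, w5, w6, w8}): φ is true.
  w8 (successors {w3, w5, w7, w8}): φ is true.
Detail at w0 (witness):
  At w0: []p & (p & r) is false, so ~([]p & (p & r)) is true.
    At w0: []p is true, p & r is false, so []p & (p & r) is false.
      At w0: []p requires p at every successor {w1, w6, w7}.
        At w1: p is true.
        At w6: p is true.
        At w7: p is true.
      So []p is true at w0.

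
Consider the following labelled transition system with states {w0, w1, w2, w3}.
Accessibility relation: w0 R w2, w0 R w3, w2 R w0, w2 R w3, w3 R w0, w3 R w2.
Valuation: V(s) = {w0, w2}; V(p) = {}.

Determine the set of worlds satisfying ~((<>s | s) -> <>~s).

w3

Let φ = ~((<>s | s) -> <>~s). Evaluate φ at each world:
  w0 (successors {w2, w3}): φ is false.
  w1 (successors ∅): φ is false.
  w2 (successors {w0, w3}): φ is false.
  w3 (successors {w0, w2}): φ is true.
For instance, at w2:
  At w2: (<>s | s) -> <>~s is true, so ~((<>s | s) -> <>~s) is false.
    At w2: <>s | s is true, <>~s is true, so (<>s | s) -> <>~s is true.
      At w2: <>s is true, s is true, so <>s | s is true.
      At w2: <>~s requires ~s at some successor in {w0, w3}.
        ~s holds at w3, so <>~s is true at w2.
Satisfying worlds: {w3}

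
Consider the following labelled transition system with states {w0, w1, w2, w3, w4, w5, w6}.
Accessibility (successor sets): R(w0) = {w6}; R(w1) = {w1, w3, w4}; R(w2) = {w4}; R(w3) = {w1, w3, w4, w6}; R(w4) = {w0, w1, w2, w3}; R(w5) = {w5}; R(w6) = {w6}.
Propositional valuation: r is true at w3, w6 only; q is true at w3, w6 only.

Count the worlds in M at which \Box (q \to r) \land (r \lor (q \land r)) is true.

Recall that \Box ψ holds at a world iff ψ holds at every accessible world, and \Diamond ψ holds iff ψ holds at some accessible world.
Let φ = \Box (q \to r) \land (r \lor (q \land r)). Evaluate φ at each world:
  w0 (successors {w6}): φ is false.
  w1 (successors {w1, w3, w4}): φ is false.
  w2 (successors {w4}): φ is false.
  w3 (successors {w1, w3, w4, w6}): φ is true.
  w4 (successors {w0, w1, w2, w3}): φ is false.
  w5 (successors {w5}): φ is false.
  w6 (successors {w6}): φ is true.
For instance, at w0:
  At w0: \Box (q \to r) is true, r \lor (q \land r) is false, so \Box (q \to r) \land (r \lor (q \land r)) is false.
    At w0: \Box (q \to r) requires q \to r at every successor {w6}.
      At w6: q \to r is true.
    So \Box (q \to r) is true at w0.
Satisfying worlds: {w3, w6}

2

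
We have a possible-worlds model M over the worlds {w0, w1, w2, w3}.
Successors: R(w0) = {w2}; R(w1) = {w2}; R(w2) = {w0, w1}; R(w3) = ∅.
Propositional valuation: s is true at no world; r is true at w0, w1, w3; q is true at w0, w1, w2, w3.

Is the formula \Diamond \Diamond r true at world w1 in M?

Yes

At w1: \Diamond \Diamond r requires \Diamond r at some successor in {w2}.
  \Diamond r holds at w2, so \Diamond \Diamond r is true at w1.
    At w2: \Diamond r requires r at some successor in {w0, w1}.
      r holds at w0, so \Diamond r is true at w2.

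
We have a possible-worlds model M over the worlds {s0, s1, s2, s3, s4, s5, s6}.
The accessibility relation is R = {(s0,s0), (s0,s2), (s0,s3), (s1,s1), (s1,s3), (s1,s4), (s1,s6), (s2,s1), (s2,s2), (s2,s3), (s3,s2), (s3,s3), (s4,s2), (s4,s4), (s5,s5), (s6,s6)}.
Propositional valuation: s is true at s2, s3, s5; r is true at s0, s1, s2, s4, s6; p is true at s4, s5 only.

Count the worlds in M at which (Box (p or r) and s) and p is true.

Let φ = (Box (p or r) and s) and p. Evaluate φ at each world:
  s0 (successors {s0, s2, s3}): φ is false.
  s1 (successors {s1, s3, s4, s6}): φ is false.
  s2 (successors {s1, s2, s3}): φ is false.
  s3 (successors {s2, s3}): φ is false.
  s4 (successors {s2, s4}): φ is false.
  s5 (successors {s5}): φ is true.
  s6 (successors {s6}): φ is false.
For instance, at s5:
  At s5: Box (p or r) and s is true, p is true, so (Box (p or r) and s) and p is true.
    At s5: Box (p or r) is true, s is true, so Box (p or r) and s is true.
      At s5: Box (p or r) requires p or r at every successor {s5}.
        At s5: p or r is true.
      So Box (p or r) is true at s5.
Satisfying worlds: {s5}

1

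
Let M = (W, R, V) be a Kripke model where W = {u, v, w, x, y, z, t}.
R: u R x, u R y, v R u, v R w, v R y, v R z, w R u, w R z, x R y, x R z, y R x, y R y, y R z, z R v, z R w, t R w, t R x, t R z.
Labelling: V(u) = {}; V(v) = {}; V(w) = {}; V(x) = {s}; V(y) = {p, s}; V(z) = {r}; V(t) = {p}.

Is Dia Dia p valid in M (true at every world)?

Let φ = Dia Dia p. Evaluate φ at each world:
  u (successors {x, y}): φ is true.
  v (successors {u, w, y, z}): φ is true.
  w (successors {u, z}): φ is true.
  x (successors {y, z}): φ is true.
  y (successors {x, y, z}): φ is true.
  z (successors {v, w}): φ is true.
  t (successors {w, x, z}): φ is true.
For instance, at t:
  At t: Dia Dia p requires Dia p at some successor in {w, x, z}.
    Dia p holds at x, so Dia Dia p is true at t.
      At x: Dia p requires p at some successor in {y, z}.
        p holds at y, so Dia p is true at x.

Yes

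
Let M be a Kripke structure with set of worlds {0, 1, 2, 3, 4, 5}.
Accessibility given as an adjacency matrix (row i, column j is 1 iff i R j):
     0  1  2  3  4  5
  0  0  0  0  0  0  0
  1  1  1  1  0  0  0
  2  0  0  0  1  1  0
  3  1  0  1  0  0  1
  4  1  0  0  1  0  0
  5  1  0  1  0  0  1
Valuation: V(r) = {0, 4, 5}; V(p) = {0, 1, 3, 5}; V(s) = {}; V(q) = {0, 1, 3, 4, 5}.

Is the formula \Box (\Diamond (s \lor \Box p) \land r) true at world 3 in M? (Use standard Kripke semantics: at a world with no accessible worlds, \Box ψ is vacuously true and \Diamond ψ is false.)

No

At 3: \Box (\Diamond (s \lor \Box p) \land r) requires \Diamond (s \lor \Box p) \land r at every successor {0, 2, 5}.
  \Diamond (s \lor \Box p) \land r fails at 0, so \Box (\Diamond (s \lor \Box p) \land r) is false at 3.
    At 0: \Diamond (s \lor \Box p) is false, r is true, so \Diamond (s \lor \Box p) \land r is false.
      At 0: no accessible worlds, so \Diamond (s \lor \Box p) is false.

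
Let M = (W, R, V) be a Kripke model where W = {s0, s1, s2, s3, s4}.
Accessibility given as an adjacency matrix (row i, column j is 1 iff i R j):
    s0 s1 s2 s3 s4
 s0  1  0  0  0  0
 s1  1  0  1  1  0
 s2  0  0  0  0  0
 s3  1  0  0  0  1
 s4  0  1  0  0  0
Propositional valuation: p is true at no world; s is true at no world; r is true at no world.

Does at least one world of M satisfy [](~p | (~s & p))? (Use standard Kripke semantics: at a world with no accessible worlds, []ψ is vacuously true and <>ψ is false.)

Yes

Let φ = [](~p | (~s & p)). Evaluate φ at each world:
  s0 (successors {s0}): φ is true.
  s1 (successors {s0, s2, s3}): φ is true.
  s2 (successors ∅): φ is true.
  s3 (successors {s0, s4}): φ is true.
  s4 (successors {s1}): φ is true.
Detail at s0 (witness):
  At s0: [](~p | (~s & p)) requires ~p | (~s & p) at every successor {s0}.
    At s0: ~p | (~s & p) is true.
  So [](~p | (~s & p)) is true at s0.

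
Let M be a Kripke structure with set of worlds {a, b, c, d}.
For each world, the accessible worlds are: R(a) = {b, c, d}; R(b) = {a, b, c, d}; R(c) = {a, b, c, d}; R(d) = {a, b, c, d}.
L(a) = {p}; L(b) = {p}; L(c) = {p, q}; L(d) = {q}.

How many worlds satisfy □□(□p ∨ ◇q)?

Let φ = □□(□p ∨ ◇q). Evaluate φ at each world:
  a (successors {b, c, d}): φ is true.
  b (successors {a, b, c, d}): φ is true.
  c (successors {a, b, c, d}): φ is true.
  d (successors {a, b, c, d}): φ is true.
For instance, at a:
  At a: □□(□p ∨ ◇q) requires □(□p ∨ ◇q) at every successor {b, c, d}.
      At b: □(□p ∨ ◇q) requires □p ∨ ◇q at every successor {a, b, c, d}.
        At a: □p ∨ ◇q is true.
        At b: □p ∨ ◇q is true.
        At c: □p ∨ ◇q is true.
        At d: □p ∨ ◇q is true.
      So □(□p ∨ ◇q) is true at b.
      At c: □(□p ∨ ◇q) requires □p ∨ ◇q at every successor {a, b, c, d}.
        At a: □p ∨ ◇q is true.
        At b: □p ∨ ◇q is true.
        At c: □p ∨ ◇q is true.
        At d: □p ∨ ◇q is true.
      So □(□p ∨ ◇q) is true at c.
      At d: □(□p ∨ ◇q) requires □p ∨ ◇q at every successor {a, b, c, d}.
        At a: □p ∨ ◇q is true.
        At b: □p ∨ ◇q is true.
        At c: □p ∨ ◇q is true.
        At d: □p ∨ ◇q is true.
      So □(□p ∨ ◇q) is true at d.
  So □□(□p ∨ ◇q) is true at a.
Satisfying worlds: {a, b, c, d}

4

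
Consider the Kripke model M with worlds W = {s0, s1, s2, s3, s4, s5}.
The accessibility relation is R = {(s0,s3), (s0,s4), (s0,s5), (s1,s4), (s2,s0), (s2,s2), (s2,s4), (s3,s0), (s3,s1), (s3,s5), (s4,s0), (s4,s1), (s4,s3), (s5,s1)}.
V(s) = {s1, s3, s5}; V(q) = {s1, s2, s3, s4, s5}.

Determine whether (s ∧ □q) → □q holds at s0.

Recall that □ψ holds at a world iff ψ holds at every accessible world, and ◇ψ holds iff ψ holds at some accessible world.
At s0: s ∧ □q is false, □q is true, so (s ∧ □q) → □q is true.
  At s0: s is false, □q is true, so s ∧ □q is false.
    At s0: □q requires q at every successor {s3, s4, s5}.
      At s3: q is true.
      At s4: q is true.
      At s5: q is true.
    So □q is true at s0.
  At s0: □q requires q at every successor {s3, s4, s5}.
    At s3: q is true.
    At s4: q is true.
    At s5: q is true.
  So □q is true at s0.

Yes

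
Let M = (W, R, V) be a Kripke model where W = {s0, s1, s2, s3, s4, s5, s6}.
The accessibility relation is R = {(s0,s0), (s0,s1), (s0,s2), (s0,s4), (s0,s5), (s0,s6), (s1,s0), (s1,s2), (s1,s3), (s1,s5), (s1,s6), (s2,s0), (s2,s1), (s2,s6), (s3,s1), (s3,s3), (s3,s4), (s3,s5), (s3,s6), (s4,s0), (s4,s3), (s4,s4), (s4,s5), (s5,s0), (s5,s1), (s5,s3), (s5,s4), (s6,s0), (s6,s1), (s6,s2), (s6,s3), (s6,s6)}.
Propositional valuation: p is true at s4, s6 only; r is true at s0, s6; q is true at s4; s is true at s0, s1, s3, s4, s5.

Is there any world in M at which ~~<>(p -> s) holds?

Yes

Recall that <>ψ holds at a world iff ψ holds at some accessible world.
Let φ = ~~<>(p -> s). Evaluate φ at each world:
  s0 (successors {s0, s1, s2, s4, s5, s6}): φ is true.
  s1 (successors {s0, s2, s3, s5, s6}): φ is true.
  s2 (successors {s0, s1, s6}): φ is true.
  s3 (successors {s1, s3, s4, s5, s6}): φ is true.
  s4 (successors {s0, s3, s4, s5}): φ is true.
  s5 (successors {s0, s1, s3, s4}): φ is true.
  s6 (successors {s0, s1, s2, s3, s6}): φ is true.
Detail at s0 (witness):
  At s0: ~<>(p -> s) is false, so ~~<>(p -> s) is true.
    At s0: <>(p -> s) is true, so ~<>(p -> s) is false.
      At s0: <>(p -> s) requires p -> s at some successor in {s0, s1, s2, s4, s5, s6}.
        p -> s holds at s0, so <>(p -> s) is true at s0.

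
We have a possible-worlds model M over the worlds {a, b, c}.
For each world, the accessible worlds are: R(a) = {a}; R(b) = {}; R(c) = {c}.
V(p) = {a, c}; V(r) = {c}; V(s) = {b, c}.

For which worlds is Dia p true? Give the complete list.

Let φ = Dia p. Evaluate φ at each world:
  a (successors {a}): φ is true.
  b (successors ∅): φ is false.
  c (successors {c}): φ is true.
For instance, at a:
  At a: Dia p requires p at some successor in {a}.
    p holds at a, so Dia p is true at a.
Satisfying worlds: {a, c}

a, c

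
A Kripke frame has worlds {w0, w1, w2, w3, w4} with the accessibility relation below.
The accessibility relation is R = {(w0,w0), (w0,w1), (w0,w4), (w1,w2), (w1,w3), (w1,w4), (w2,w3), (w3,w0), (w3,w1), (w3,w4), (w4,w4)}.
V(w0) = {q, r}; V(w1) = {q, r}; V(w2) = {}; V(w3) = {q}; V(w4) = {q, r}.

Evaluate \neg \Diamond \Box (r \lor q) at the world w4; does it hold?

No

At w4: \Diamond \Box (r \lor q) is true, so \neg \Diamond \Box (r \lor q) is false.
  At w4: \Diamond \Box (r \lor q) requires \Box (r \lor q) at some successor in {w4}.
    \Box (r \lor q) holds at w4, so \Diamond \Box (r \lor q) is true at w4.
      At w4: \Box (r \lor q) requires r \lor q at every successor {w4}.
        At w4: r \lor q is true.
      So \Box (r \lor q) is true at w4.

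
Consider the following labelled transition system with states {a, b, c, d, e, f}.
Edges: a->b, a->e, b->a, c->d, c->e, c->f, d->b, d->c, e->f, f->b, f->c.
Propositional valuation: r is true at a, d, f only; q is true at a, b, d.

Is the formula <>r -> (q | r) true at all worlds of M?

Let φ = <>r -> (q | r). Evaluate φ at each world:
  a (successors {b, e}): φ is true.
  b (successors {a}): φ is true.
  c (successors {d, e, f}): φ is false.
  d (successors {b, c}): φ is true.
  e (successors {f}): φ is false.
  f (successors {b, c}): φ is true.
Detail at c (counterexample):
  At c: <>r is true, q | r is false, so <>r -> (q | r) is false.
    At c: <>r requires r at some successor in {d, e, f}.
      r holds at d, so <>r is true at c.

No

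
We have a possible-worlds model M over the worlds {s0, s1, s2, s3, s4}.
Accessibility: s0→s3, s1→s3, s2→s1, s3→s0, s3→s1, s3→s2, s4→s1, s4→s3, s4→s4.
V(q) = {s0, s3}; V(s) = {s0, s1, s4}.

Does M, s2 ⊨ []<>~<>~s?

At s2: []<>~<>~s requires <>~<>~s at every successor {s1}.
  <>~<>~s fails at s1, so []<>~<>~s is false at s2.
    At s1: <>~<>~s requires ~<>~s at some successor in {s3}.
      At s3: ~<>~s is false.
    So <>~<>~s is false at s1.

No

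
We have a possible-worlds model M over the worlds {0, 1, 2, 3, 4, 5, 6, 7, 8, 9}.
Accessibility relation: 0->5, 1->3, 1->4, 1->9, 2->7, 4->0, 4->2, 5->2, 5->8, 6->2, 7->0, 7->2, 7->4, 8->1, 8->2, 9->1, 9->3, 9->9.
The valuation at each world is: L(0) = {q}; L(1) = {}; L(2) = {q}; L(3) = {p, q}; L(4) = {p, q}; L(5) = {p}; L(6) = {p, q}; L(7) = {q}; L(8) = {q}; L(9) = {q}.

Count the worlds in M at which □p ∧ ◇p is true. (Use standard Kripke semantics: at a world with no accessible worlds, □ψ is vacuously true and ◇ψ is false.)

1

Let φ = □p ∧ ◇p. Evaluate φ at each world:
  0 (successors {5}): φ is true.
  1 (successors {3, 4, 9}): φ is false.
  2 (successors {7}): φ is false.
  3 (successors ∅): φ is false.
  4 (successors {0, 2}): φ is false.
  5 (successors {2, 8}): φ is false.
  6 (successors {2}): φ is false.
  7 (successors {0, 2, 4}): φ is false.
  8 (successors {1, 2}): φ is false.
  9 (successors {1, 3, 9}): φ is false.
For instance, at 7:
  At 7: □p is false, ◇p is true, so □p ∧ ◇p is false.
    At 7: □p requires p at every successor {0, 2, 4}.
      p fails at 0, so □p is false at 7.
    At 7: ◇p requires p at some successor in {0, 2, 4}.
      p holds at 4, so ◇p is true at 7.
Satisfying worlds: {0}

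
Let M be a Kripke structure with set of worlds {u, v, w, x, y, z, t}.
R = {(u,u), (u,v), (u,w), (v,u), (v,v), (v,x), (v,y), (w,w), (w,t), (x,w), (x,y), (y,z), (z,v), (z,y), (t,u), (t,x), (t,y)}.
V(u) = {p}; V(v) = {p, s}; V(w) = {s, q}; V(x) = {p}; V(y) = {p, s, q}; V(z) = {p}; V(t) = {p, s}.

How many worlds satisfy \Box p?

Let φ = \Box p. Evaluate φ at each world:
  u (successors {u, v, w}): φ is false.
  v (successors {u, v, x, y}): φ is true.
  w (successors {w, t}): φ is false.
  x (successors {w, y}): φ is false.
  y (successors {z}): φ is true.
  z (successors {v, y}): φ is true.
  t (successors {u, x, y}): φ is true.
For instance, at u:
  At u: \Box p requires p at every successor {u, v, w}.
    p fails at w, so \Box p is false at u.
Satisfying worlds: {v, y, z, t}

4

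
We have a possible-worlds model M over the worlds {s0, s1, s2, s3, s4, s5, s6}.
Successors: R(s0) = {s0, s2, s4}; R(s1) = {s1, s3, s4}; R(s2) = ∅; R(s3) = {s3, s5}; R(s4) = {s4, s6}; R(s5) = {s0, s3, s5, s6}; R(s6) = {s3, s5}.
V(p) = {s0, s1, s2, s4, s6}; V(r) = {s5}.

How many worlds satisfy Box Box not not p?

Recall that Box ψ holds at a world iff ψ holds at every accessible world, and Dia ψ holds iff ψ holds at some accessible world.
Let φ = Box Box not not p. Evaluate φ at each world:
  s0 (successors {s0, s2, s4}): φ is true.
  s1 (successors {s1, s3, s4}): φ is false.
  s2 (successors ∅): φ is true.
  s3 (successors {s3, s5}): φ is false.
  s4 (successors {s4, s6}): φ is false.
  s5 (successors {s0, s3, s5, s6}): φ is false.
  s6 (successors {s3, s5}): φ is false.
For instance, at s6:
  At s6: Box Box not not p requires Box not not p at every successor {s3, s5}.
    Box not not p fails at s3, so Box Box not not p is false at s6.
      At s3: Box not not p requires not not p at every successor {s3, s5}.
        not not p fails at s3, so Box not not p is false at s3.
Satisfying worlds: {s0, s2}

2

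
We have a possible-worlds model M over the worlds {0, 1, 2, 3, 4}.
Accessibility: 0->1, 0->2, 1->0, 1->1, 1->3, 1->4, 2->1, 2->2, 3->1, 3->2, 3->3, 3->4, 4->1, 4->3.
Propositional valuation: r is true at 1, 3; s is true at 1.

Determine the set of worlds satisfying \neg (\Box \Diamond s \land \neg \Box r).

4

Recall that \Box ψ holds at a world iff ψ holds at every accessible world, and \Diamond ψ holds iff ψ holds at some accessible world.
Let φ = \neg (\Box \Diamond s \land \neg \Box r). Evaluate φ at each world:
  0 (successors {1, 2}): φ is false.
  1 (successors {0, 1, 3, 4}): φ is false.
  2 (successors {1, 2}): φ is false.
  3 (successors {1, 2, 3, 4}): φ is false.
  4 (successors {1, 3}): φ is true.
For instance, at 2:
  At 2: \Box \Diamond s \land \neg \Box r is true, so \neg (\Box \Diamond s \land \neg \Box r) is false.
    At 2: \Box \Diamond s is true, \neg \Box r is true, so \Box \Diamond s \land \neg \Box r is true.
      At 2: \Box \Diamond s requires \Diamond s at every successor {1, 2}.
        At 1: \Diamond s is true.
        At 2: \Diamond s is true.
      So \Box \Diamond s is true at 2.
      At 2: \Box r is false, so \neg \Box r is true.
Satisfying worlds: {4}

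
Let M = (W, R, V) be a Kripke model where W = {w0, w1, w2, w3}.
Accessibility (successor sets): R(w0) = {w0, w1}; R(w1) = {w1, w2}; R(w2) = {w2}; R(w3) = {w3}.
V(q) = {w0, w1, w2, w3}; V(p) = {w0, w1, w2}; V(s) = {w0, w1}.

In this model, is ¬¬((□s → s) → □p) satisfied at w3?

No

Recall that □ψ holds at a world iff ψ holds at every accessible world, and ◇ψ holds iff ψ holds at some accessible world.
At w3: ¬((□s → s) → □p) is true, so ¬¬((□s → s) → □p) is false.
  At w3: (□s → s) → □p is false, so ¬((□s → s) → □p) is true.
    At w3: □s → s is true, □p is false, so (□s → s) → □p is false.
      At w3: □s is false, s is false, so □s → s is true.
      At w3: □p requires p at every successor {w3}.
        p fails at w3, so □p is false at w3.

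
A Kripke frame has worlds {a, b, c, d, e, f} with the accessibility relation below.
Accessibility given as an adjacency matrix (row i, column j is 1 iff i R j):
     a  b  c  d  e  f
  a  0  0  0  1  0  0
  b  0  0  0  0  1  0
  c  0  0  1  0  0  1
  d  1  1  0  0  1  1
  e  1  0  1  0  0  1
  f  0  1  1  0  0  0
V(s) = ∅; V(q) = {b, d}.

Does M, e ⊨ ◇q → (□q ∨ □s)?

Yes

Recall that □ψ holds at a world iff ψ holds at every accessible world, and ◇ψ holds iff ψ holds at some accessible world.
At e: ◇q is false, □q ∨ □s is false, so ◇q → (□q ∨ □s) is true.
  At e: ◇q requires q at some successor in {a, c, f}.
    At a: q is false.
    At c: q is false.
    At f: q is false.
  So ◇q is false at e.
  At e: □q is false, □s is false, so □q ∨ □s is false.
    At e: □q requires q at every successor {a, c, f}.
      q fails at a, so □q is false at e.
    At e: □s requires s at every successor {a, c, f}.
      s fails at a, so □s is false at e.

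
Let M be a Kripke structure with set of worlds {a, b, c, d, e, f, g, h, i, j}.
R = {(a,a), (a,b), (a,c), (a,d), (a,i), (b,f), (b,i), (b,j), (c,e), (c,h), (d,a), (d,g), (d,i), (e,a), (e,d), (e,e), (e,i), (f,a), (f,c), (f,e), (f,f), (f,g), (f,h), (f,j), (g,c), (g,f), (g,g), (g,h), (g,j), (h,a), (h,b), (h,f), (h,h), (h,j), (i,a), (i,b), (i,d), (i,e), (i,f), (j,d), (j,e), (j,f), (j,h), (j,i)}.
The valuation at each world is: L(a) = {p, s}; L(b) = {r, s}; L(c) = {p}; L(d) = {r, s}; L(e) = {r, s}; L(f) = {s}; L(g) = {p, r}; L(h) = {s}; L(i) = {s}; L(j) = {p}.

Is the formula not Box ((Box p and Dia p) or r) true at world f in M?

At f: Box ((Box p and Dia p) or r) is false, so not Box ((Box p and Dia p) or r) is true.
  At f: Box ((Box p and Dia p) or r) requires (Box p and Dia p) or r at every successor {a, c, e, f, g, h, j}.
    (Box p and Dia p) or r fails at a, so Box ((Box p and Dia p) or r) is false at f.
      At a: Box p and Dia p is false, r is false, so (Box p and Dia p) or r is false.

Yes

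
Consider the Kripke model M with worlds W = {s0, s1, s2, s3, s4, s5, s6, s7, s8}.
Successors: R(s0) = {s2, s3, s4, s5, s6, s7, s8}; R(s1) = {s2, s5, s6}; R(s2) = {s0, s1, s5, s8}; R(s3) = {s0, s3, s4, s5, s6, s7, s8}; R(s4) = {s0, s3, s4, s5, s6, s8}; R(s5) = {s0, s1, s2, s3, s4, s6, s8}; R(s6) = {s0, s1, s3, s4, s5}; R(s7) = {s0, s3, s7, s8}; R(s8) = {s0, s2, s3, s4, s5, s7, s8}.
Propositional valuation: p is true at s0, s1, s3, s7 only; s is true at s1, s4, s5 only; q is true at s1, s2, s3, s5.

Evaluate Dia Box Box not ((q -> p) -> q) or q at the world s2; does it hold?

At s2: Dia Box Box not ((q -> p) -> q) is false, q is true, so Dia Box Box not ((q -> p) -> q) or q is true.
  At s2: Dia Box Box not ((q -> p) -> q) requires Box Box not ((q -> p) -> q) at some successor in {s0, s1, s5, s8}.
    At s0: Box Box not ((q -> p) -> q) is false.
    At s1: Box Box not ((q -> p) -> q) is false.
    At s5: Box Box not ((q -> p) -> q) is false.
    At s8: Box Box not ((q -> p) -> q) is false.
  So Dia Box Box not ((q -> p) -> q) is false at s2.

Yes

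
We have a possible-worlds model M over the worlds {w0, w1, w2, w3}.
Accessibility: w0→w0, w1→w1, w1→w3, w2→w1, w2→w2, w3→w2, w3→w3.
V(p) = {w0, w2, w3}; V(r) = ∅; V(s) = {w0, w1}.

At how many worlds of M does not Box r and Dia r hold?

0

Recall that Box ψ holds at a world iff ψ holds at every accessible world, and Dia ψ holds iff ψ holds at some accessible world.
Let φ = not Box r and Dia r. Evaluate φ at each world:
  w0 (successors {w0}): φ is false.
  w1 (successors {w1, w3}): φ is false.
  w2 (successors {w1, w2}): φ is false.
  w3 (successors {w2, w3}): φ is false.
For instance, at w1:
  At w1: not Box r is true, Dia r is false, so not Box r and Dia r is false.
    At w1: Box r is false, so not Box r is true.
      At w1: Box r requires r at every successor {w1, w3}.
        r fails at w1, so Box r is false at w1.
    At w1: Dia r requires r at some successor in {w1, w3}.
      At w1: r is false.
      At w3: r is false.
    So Dia r is false at w1.
Satisfying worlds: none.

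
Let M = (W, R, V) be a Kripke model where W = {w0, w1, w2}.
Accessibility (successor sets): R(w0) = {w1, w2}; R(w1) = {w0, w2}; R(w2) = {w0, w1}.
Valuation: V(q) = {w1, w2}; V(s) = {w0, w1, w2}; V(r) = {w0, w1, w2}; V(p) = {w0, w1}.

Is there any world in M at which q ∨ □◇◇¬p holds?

Let φ = q ∨ □◇◇¬p. Evaluate φ at each world:
  w0 (successors {w1, w2}): φ is true.
  w1 (successors {w0, w2}): φ is true.
  w2 (successors {w0, w1}): φ is true.
Detail at w0 (witness):
  At w0: q is false, □◇◇¬p is true, so q ∨ □◇◇¬p is true.
    At w0: □◇◇¬p requires ◇◇¬p at every successor {w1, w2}.
      At w1: ◇◇¬p is true.
      At w2: ◇◇¬p is true.
    So □◇◇¬p is true at w0.

Yes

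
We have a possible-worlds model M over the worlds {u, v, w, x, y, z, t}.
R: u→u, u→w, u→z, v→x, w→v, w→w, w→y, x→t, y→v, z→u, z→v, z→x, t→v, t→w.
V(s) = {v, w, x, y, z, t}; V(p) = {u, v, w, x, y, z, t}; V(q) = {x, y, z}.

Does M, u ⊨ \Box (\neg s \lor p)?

Yes

At u: \Box (\neg s \lor p) requires \neg s \lor p at every successor {u, w, z}.
  At u: \neg s \lor p is true.
  At w: \neg s \lor p is true.
  At z: \neg s \lor p is true.
So \Box (\neg s \lor p) is true at u.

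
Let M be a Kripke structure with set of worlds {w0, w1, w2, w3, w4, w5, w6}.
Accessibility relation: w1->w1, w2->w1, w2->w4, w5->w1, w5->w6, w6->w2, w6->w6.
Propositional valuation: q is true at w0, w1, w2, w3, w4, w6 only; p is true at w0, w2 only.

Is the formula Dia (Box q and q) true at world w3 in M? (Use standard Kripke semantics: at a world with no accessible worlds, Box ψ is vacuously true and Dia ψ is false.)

At w3: no accessible worlds, so Dia (Box q and q) is false.

No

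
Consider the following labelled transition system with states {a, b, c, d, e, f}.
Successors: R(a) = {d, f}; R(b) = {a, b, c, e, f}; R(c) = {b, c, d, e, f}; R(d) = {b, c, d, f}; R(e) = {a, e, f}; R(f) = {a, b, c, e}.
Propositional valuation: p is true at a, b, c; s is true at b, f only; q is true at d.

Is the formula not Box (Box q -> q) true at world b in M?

At b: Box (Box q -> q) is true, so not Box (Box q -> q) is false.
  At b: Box (Box q -> q) requires Box q -> q at every successor {a, b, c, e, f}.
    At a: Box q -> q is true.
    At b: Box q -> q is true.
    At c: Box q -> q is true.
    At e: Box q -> q is true.
    At f: Box q -> q is true.
  So Box (Box q -> q) is true at b.

No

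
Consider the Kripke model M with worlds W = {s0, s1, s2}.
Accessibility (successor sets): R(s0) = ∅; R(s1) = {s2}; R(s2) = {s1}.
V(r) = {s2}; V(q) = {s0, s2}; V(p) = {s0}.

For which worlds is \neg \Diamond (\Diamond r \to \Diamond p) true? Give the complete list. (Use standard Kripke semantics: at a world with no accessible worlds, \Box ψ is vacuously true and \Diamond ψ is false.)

Let φ = \neg \Diamond (\Diamond r \to \Diamond p). Evaluate φ at each world:
  s0 (successors ∅): φ is true.
  s1 (successors {s2}): φ is false.
  s2 (successors {s1}): φ is true.
For instance, at s2:
  At s2: \Diamond (\Diamond r \to \Diamond p) is false, so \neg \Diamond (\Diamond r \to \Diamond p) is true.
    At s2: \Diamond (\Diamond r \to \Diamond p) requires \Diamond r \to \Diamond p at some successor in {s1}.
      At s1: \Diamond r \to \Diamond p is false.
    So \Diamond (\Diamond r \to \Diamond p) is false at s2.
Satisfying worlds: {s0, s2}

s0, s2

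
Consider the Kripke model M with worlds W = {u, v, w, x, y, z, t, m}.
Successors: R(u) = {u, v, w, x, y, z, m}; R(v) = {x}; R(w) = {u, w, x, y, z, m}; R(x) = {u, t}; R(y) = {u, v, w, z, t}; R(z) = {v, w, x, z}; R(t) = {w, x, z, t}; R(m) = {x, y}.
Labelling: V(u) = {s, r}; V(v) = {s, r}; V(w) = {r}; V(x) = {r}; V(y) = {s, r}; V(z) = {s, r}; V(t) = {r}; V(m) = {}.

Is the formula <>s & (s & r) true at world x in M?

No

At x: <>s is true, s & r is false, so <>s & (s & r) is false.
  At x: <>s requires s at some successor in {u, t}.
    s holds at u, so <>s is true at x.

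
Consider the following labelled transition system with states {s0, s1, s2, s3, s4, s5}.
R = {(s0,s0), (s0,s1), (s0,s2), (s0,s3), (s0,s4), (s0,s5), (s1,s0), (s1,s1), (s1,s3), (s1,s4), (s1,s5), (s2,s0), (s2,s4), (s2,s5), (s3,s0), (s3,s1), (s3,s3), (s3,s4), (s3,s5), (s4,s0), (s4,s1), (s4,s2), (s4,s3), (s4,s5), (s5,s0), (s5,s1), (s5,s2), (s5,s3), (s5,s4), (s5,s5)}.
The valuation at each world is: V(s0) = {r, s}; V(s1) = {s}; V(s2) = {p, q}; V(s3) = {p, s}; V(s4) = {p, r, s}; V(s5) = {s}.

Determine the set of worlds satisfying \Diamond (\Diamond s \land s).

Let φ = \Diamond (\Diamond s \land s). Evaluate φ at each world:
  s0 (successors {s0, s1, s2, s3, s4, s5}): φ is true.
  s1 (successors {s0, s1, s3, s4, s5}): φ is true.
  s2 (successors {s0, s4, s5}): φ is true.
  s3 (successors {s0, s1, s3, s4, s5}): φ is true.
  s4 (successors {s0, s1, s2, s3, s5}): φ is true.
  s5 (successors {s0, s1, s2, s3, s4, s5}): φ is true.
For instance, at s0:
  At s0: \Diamond (\Diamond s \land s) requires \Diamond s \land s at some successor in {s0, s1, s2, s3, s4, s5}.
    \Diamond s \land s holds at s0, so \Diamond (\Diamond s \land s) is true at s0.
      At s0: \Diamond s is true, s is true, so \Diamond s \land s is true.
Satisfying worlds: {s0, s1, s2, s3, s4, s5}

s0, s1, s2, s3, s4, s5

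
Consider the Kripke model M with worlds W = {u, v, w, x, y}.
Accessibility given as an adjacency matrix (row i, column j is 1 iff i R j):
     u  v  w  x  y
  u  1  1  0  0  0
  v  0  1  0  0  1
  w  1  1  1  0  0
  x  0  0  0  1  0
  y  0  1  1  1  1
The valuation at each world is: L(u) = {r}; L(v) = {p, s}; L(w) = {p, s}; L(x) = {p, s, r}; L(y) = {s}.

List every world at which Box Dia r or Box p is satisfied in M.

Recall that Box ψ holds at a world iff ψ holds at every accessible world, and Dia ψ holds iff ψ holds at some accessible world.
Let φ = Box Dia r or Box p. Evaluate φ at each world:
  u (successors {u, v}): φ is false.
  v (successors {v, y}): φ is false.
  w (successors {u, v, w}): φ is false.
  x (successors {x}): φ is true.
  y (successors {v, w, x, y}): φ is false.
For instance, at y:
  At y: Box Dia r is false, Box p is false, so Box Dia r or Box p is false.
    At y: Box Dia r requires Dia r at every successor {v, w, x, y}.
      Dia r fails at v, so Box Dia r is false at y.
    At y: Box p requires p at every successor {v, w, x, y}.
      p fails at y, so Box p is false at y.
Satisfying worlds: {x}

x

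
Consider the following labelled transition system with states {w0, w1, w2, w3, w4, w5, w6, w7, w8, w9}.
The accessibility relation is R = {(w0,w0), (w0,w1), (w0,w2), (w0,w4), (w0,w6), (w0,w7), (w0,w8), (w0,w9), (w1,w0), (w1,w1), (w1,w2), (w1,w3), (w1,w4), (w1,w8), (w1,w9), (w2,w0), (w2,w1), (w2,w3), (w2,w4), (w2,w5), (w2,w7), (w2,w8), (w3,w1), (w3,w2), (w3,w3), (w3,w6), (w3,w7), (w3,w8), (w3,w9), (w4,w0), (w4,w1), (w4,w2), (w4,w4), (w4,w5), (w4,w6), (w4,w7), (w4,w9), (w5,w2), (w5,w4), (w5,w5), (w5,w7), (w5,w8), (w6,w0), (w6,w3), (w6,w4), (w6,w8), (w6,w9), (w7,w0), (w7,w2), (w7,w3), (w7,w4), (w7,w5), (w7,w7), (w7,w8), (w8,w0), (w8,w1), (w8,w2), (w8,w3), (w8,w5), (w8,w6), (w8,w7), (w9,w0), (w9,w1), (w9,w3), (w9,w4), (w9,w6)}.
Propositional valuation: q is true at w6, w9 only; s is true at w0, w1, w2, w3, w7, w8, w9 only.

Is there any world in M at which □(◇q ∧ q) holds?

No

Let φ = □(◇q ∧ q). Evaluate φ at each world:
  w0 (successors {w0, w1, w2, w4, w6, w7, w8, w9}): φ is false.
  w1 (successors {w0, w1, w2, w3, w4, w8, w9}): φ is false.
  w2 (successors {w0, w1, w3, w4, w5, w7, w8}): φ is false.
  w3 (successors {w1, w2, w3, w6, w7, w8, w9}): φ is false.
  w4 (successors {w0, w1, w2, w4, w5, w6, w7, w9}): φ is false.
  w5 (successors {w2, w4, w5, w7, w8}): φ is false.
  w6 (successors {w0, w3, w4, w8, w9}): φ is false.
  w7 (successors {w0, w2, w3, w4, w5, w7, w8}): φ is false.
  w8 (successors {w0, w1, w2, w3, w5, w6, w7}): φ is false.
  w9 (successors {w0, w1, w3, w4, w6}): φ is false.
For instance, at w1:
  At w1: □(◇q ∧ q) requires ◇q ∧ q at every successor {w0, w1, w2, w3, w4, w8, w9}.
    ◇q ∧ q fails at w0, so □(◇q ∧ q) is false at w1.
      At w0: ◇q is true, q is false, so ◇q ∧ q is false.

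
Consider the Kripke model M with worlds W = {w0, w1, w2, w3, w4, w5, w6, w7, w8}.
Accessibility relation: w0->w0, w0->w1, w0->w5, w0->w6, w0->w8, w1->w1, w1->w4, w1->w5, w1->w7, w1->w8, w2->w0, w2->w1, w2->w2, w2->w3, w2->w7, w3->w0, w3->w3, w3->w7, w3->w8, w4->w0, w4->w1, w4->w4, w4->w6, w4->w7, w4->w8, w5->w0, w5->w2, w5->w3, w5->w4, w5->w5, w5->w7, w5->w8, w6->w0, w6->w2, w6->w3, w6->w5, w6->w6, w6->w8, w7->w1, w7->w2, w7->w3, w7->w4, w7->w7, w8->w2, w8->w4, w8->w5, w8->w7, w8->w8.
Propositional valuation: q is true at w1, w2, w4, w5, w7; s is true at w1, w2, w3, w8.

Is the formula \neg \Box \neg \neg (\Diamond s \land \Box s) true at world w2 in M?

Yes

At w2: \Box \neg \neg (\Diamond s \land \Box s) is false, so \neg \Box \neg \neg (\Diamond s \land \Box s) is true.
  At w2: \Box \neg \neg (\Diamond s \land \Box s) requires \neg \neg (\Diamond s \land \Box s) at every successor {w0, w1, w2, w3, w7}.
    \neg \neg (\Diamond s \land \Box s) fails at w0, so \Box \neg \neg (\Diamond s \land \Box s) is false at w2.
      At w0: \neg (\Diamond s \land \Box s) is true, so \neg \neg (\Diamond s \land \Box s) is false.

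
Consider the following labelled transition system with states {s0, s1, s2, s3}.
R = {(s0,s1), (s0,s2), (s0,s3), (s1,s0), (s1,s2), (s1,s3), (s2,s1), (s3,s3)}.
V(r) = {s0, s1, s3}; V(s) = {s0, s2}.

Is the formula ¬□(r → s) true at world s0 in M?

At s0: □(r → s) is false, so ¬□(r → s) is true.
  At s0: □(r → s) requires r → s at every successor {s1, s2, s3}.
    r → s fails at s1, so □(r → s) is false at s0.

Yes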